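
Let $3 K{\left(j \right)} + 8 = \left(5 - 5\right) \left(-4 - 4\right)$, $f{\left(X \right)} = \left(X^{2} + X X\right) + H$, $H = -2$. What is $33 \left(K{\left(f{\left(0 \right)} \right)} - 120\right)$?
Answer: $-4048$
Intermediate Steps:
$f{\left(X \right)} = -2 + 2 X^{2}$ ($f{\left(X \right)} = \left(X^{2} + X X\right) - 2 = \left(X^{2} + X^{2}\right) - 2 = 2 X^{2} - 2 = -2 + 2 X^{2}$)
$K{\left(j \right)} = - \frac{8}{3}$ ($K{\left(j \right)} = - \frac{8}{3} + \frac{\left(5 - 5\right) \left(-4 - 4\right)}{3} = - \frac{8}{3} + \frac{0 \left(-8\right)}{3} = - \frac{8}{3} + \frac{1}{3} \cdot 0 = - \frac{8}{3} + 0 = - \frac{8}{3}$)
$33 \left(K{\left(f{\left(0 \right)} \right)} - 120\right) = 33 \left(- \frac{8}{3} - 120\right) = 33 \left(- \frac{368}{3}\right) = -4048$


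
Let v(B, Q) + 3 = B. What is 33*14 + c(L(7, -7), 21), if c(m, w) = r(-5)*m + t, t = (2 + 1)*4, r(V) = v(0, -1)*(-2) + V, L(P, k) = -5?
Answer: 469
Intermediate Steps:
v(B, Q) = -3 + B
r(V) = 6 + V (r(V) = (-3 + 0)*(-2) + V = -3*(-2) + V = 6 + V)
t = 12 (t = 3*4 = 12)
c(m, w) = 12 + m (c(m, w) = (6 - 5)*m + 12 = 1*m + 12 = m + 12 = 12 + m)
33*14 + c(L(7, -7), 21) = 33*14 + (12 - 5) = 462 + 7 = 469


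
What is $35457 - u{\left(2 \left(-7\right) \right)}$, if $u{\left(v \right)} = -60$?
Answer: $35517$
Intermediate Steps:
$35457 - u{\left(2 \left(-7\right) \right)} = 35457 - -60 = 35457 + 60 = 35517$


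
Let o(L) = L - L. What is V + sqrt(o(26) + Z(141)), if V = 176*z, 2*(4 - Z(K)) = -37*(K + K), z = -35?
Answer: -6160 + sqrt(5221) ≈ -6087.7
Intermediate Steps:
o(L) = 0
Z(K) = 4 + 37*K (Z(K) = 4 - (-37)*(K + K)/2 = 4 - (-37)*2*K/2 = 4 - (-37)*K = 4 + 37*K)
V = -6160 (V = 176*(-35) = -6160)
V + sqrt(o(26) + Z(141)) = -6160 + sqrt(0 + (4 + 37*141)) = -6160 + sqrt(0 + (4 + 5217)) = -6160 + sqrt(0 + 5221) = -6160 + sqrt(5221)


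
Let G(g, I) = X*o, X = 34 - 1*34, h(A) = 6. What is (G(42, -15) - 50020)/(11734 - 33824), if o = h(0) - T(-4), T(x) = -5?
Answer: 5002/2209 ≈ 2.2644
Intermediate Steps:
X = 0 (X = 34 - 34 = 0)
o = 11 (o = 6 - 1*(-5) = 6 + 5 = 11)
G(g, I) = 0 (G(g, I) = 0*11 = 0)
(G(42, -15) - 50020)/(11734 - 33824) = (0 - 50020)/(11734 - 33824) = -50020/(-22090) = -50020*(-1/22090) = 5002/2209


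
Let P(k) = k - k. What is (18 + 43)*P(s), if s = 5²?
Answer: 0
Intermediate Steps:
s = 25
P(k) = 0
(18 + 43)*P(s) = (18 + 43)*0 = 61*0 = 0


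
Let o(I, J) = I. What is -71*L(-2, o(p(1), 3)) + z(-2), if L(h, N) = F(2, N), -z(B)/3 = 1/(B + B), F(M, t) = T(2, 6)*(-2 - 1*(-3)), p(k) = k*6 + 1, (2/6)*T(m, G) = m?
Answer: -1701/4 ≈ -425.25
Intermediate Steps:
T(m, G) = 3*m
p(k) = 1 + 6*k (p(k) = 6*k + 1 = 1 + 6*k)
F(M, t) = 6 (F(M, t) = (3*2)*(-2 - 1*(-3)) = 6*(-2 + 3) = 6*1 = 6)
z(B) = -3/(2*B) (z(B) = -3/(B + B) = -3*1/(2*B) = -3/(2*B))
L(h, N) = 6
-71*L(-2, o(p(1), 3)) + z(-2) = -71*6 - 3/2/(-2) = -426 - 3/2*(-½) = -426 + ¾ = -1701/4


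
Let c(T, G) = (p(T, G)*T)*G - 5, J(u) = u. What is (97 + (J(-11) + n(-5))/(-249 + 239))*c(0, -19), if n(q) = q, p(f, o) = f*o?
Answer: -493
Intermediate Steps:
c(T, G) = -5 + G²*T² (c(T, G) = ((T*G)*T)*G - 5 = ((G*T)*T)*G - 5 = (G*T²)*G - 5 = G²*T² - 5 = -5 + G²*T²)
(97 + (J(-11) + n(-5))/(-249 + 239))*c(0, -19) = (97 + (-11 - 5)/(-249 + 239))*(-5 + (-19)²*0²) = (97 - 16/(-10))*(-5 + 361*0) = (97 - 16*(-⅒))*(-5 + 0) = (97 + 8/5)*(-5) = (493/5)*(-5) = -493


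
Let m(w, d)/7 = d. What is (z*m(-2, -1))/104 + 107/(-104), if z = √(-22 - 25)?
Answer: -107/104 - 7*I*√47/104 ≈ -1.0288 - 0.46144*I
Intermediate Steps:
z = I*√47 (z = √(-47) = I*√47 ≈ 6.8557*I)
m(w, d) = 7*d
(z*m(-2, -1))/104 + 107/(-104) = ((I*√47)*(7*(-1)))/104 + 107/(-104) = ((I*√47)*(-7))*(1/104) + 107*(-1/104) = -7*I*√47*(1/104) - 107/104 = -7*I*√47/104 - 107/104 = -107/104 - 7*I*√47/104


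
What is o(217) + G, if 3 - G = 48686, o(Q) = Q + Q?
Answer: -48249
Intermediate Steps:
o(Q) = 2*Q
G = -48683 (G = 3 - 1*48686 = 3 - 48686 = -48683)
o(217) + G = 2*217 - 48683 = 434 - 48683 = -48249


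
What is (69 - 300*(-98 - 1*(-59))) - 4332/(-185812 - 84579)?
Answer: 3182236011/270391 ≈ 11769.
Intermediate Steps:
(69 - 300*(-98 - 1*(-59))) - 4332/(-185812 - 84579) = (69 - 300*(-98 + 59)) - 4332/(-270391) = (69 - 300*(-39)) - 4332*(-1/270391) = (69 + 11700) + 4332/270391 = 11769 + 4332/270391 = 3182236011/270391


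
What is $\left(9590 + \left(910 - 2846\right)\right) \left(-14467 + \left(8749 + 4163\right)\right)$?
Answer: $-11901970$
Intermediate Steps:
$\left(9590 + \left(910 - 2846\right)\right) \left(-14467 + \left(8749 + 4163\right)\right) = \left(9590 + \left(910 - 2846\right)\right) \left(-14467 + 12912\right) = \left(9590 - 1936\right) \left(-1555\right) = 7654 \left(-1555\right) = -11901970$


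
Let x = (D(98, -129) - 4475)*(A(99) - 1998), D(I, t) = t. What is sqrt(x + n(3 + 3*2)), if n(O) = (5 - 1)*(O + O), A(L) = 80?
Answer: 4*sqrt(551909) ≈ 2971.6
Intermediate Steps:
n(O) = 8*O (n(O) = 4*(2*O) = 8*O)
x = 8830472 (x = (-129 - 4475)*(80 - 1998) = -4604*(-1918) = 8830472)
sqrt(x + n(3 + 3*2)) = sqrt(8830472 + 8*(3 + 3*2)) = sqrt(8830472 + 8*(3 + 6)) = sqrt(8830472 + 8*9) = sqrt(8830472 + 72) = sqrt(8830544) = 4*sqrt(551909)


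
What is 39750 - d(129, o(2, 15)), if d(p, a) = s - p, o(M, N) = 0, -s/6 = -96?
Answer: 39303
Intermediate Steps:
s = 576 (s = -6*(-96) = 576)
d(p, a) = 576 - p
39750 - d(129, o(2, 15)) = 39750 - (576 - 1*129) = 39750 - (576 - 129) = 39750 - 1*447 = 39750 - 447 = 39303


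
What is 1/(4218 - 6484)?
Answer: -1/2266 ≈ -0.00044131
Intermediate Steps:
1/(4218 - 6484) = 1/(-2266) = -1/2266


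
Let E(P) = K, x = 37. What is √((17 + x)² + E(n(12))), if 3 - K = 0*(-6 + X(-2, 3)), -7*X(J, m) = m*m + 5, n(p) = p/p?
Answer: √2919 ≈ 54.028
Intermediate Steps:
n(p) = 1
X(J, m) = -5/7 - m²/7 (X(J, m) = -(m*m + 5)/7 = -(m² + 5)/7 = -(5 + m²)/7 = -5/7 - m²/7)
K = 3 (K = 3 - 0*(-6 + (-5/7 - ⅐*3²)) = 3 - 0*(-6 + (-5/7 - ⅐*9)) = 3 - 0*(-6 + (-5/7 - 9/7)) = 3 - 0*(-6 - 2) = 3 - 0*(-8) = 3 - 1*0 = 3 + 0 = 3)
E(P) = 3
√((17 + x)² + E(n(12))) = √((17 + 37)² + 3) = √(54² + 3) = √(2916 + 3) = √2919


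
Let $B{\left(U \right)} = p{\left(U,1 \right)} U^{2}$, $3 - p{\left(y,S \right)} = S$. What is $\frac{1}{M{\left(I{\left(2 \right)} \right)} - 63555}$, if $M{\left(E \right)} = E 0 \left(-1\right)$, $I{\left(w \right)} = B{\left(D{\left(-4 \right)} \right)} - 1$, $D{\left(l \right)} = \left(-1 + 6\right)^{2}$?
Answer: $- \frac{1}{63555} \approx -1.5734 \cdot 10^{-5}$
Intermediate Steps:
$D{\left(l \right)} = 25$ ($D{\left(l \right)} = 5^{2} = 25$)
$p{\left(y,S \right)} = 3 - S$
$B{\left(U \right)} = 2 U^{2}$ ($B{\left(U \right)} = \left(3 - 1\right) U^{2} = 2 U^{2}$)
$I{\left(w \right)} = 1249$ ($I{\left(w \right)} = 2 \cdot 25^{2} - 1 = 2 \cdot 625 - 1 = 1250 - 1 = 1249$)
$M{\left(E \right)} = 0$ ($M{\left(E \right)} = 0 \left(-1\right) = 0$)
$\frac{1}{M{\left(I{\left(2 \right)} \right)} - 63555} = \frac{1}{0 - 63555} = \frac{1}{-63555} = - \frac{1}{63555}$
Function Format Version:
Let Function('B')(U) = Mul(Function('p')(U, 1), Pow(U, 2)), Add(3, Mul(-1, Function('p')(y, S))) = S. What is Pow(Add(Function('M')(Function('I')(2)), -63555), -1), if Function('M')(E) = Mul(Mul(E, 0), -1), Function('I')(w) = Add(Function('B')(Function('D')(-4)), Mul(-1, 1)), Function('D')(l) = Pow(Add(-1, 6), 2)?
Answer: Rational(-1, 63555) ≈ -1.5734e-5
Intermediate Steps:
Function('D')(l) = 25 (Function('D')(l) = Pow(5, 2) = 25)
Function('p')(y, S) = Add(3, Mul(-1, S))
Function('B')(U) = Mul(2, Pow(U, 2)) (Function('B')(U) = Mul(Add(3, Mul(-1, 1)), Pow(U, 2)) = Mul(Add(3, -1), Pow(U, 2)) = Mul(2, Pow(U, 2)))
Function('I')(w) = 1249 (Function('I')(w) = Add(Mul(2, Pow(25, 2)), Mul(-1, 1)) = Add(Mul(2, 625), -1) = Add(1250, -1) = 1249)
Function('M')(E) = 0 (Function('M')(E) = Mul(0, -1) = 0)
Pow(Add(Function('M')(Function('I')(2)), -63555), -1) = Pow(Add(0, -63555), -1) = Pow(-63555, -1) = Rational(-1, 63555)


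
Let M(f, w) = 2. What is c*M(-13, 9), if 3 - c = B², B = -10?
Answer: -194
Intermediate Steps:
c = -97 (c = 3 - 1*(-10)² = 3 - 1*100 = 3 - 100 = -97)
c*M(-13, 9) = -97*2 = -194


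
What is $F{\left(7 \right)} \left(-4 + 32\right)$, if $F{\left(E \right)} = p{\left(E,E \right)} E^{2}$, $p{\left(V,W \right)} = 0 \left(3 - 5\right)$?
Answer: $0$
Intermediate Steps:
$p{\left(V,W \right)} = 0$ ($p{\left(V,W \right)} = 0 \left(-2\right) = 0$)
$F{\left(E \right)} = 0$ ($F{\left(E \right)} = 0 E^{2} = 0$)
$F{\left(7 \right)} \left(-4 + 32\right) = 0 \left(-4 + 32\right) = 0 \cdot 28 = 0$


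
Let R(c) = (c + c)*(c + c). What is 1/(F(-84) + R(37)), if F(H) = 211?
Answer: 1/5687 ≈ 0.00017584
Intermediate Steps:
R(c) = 4*c² (R(c) = (2*c)*(2*c) = 4*c²)
1/(F(-84) + R(37)) = 1/(211 + 4*37²) = 1/(211 + 4*1369) = 1/(211 + 5476) = 1/5687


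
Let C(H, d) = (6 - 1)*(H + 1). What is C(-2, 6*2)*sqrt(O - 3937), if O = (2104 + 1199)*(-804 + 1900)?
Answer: -35*sqrt(73799) ≈ -9508.1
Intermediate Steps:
O = 3620088 (O = 3303*1096 = 3620088)
C(H, d) = 5 + 5*H (C(H, d) = 5*(1 + H) = 5 + 5*H)
C(-2, 6*2)*sqrt(O - 3937) = (5 + 5*(-2))*sqrt(3620088 - 3937) = (5 - 10)*sqrt(3616151) = -35*sqrt(73799)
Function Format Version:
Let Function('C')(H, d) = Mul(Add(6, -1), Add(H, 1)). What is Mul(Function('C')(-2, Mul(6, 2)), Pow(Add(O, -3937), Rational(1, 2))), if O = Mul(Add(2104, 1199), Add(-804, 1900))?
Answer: Mul(-35, Pow(73799, Rational(1, 2))) ≈ -9508.1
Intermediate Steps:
O = 3620088 (O = Mul(3303, 1096) = 3620088)
Function('C')(H, d) = Add(5, Mul(5, H)) (Function('C')(H, d) = Mul(5, Add(1, H)) = Add(5, Mul(5, H)))
Mul(Function('C')(-2, Mul(6, 2)), Pow(Add(O, -3937), Rational(1, 2))) = Mul(Add(5, Mul(5, -2)), Pow(Add(3620088, -3937), Rational(1, 2))) = Mul(Add(5, -10), Pow(3616151, Rational(1, 2))) = Mul(-5, Mul(7, Pow(73799, Rational(1, 2)))) = Mul(-35, Pow(73799, Rational(1, 2)))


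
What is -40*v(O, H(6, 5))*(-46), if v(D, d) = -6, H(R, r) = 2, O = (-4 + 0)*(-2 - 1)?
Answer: -11040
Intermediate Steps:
O = 12 (O = -4*(-3) = 12)
-40*v(O, H(6, 5))*(-46) = -40*(-6)*(-46) = 240*(-46) = -11040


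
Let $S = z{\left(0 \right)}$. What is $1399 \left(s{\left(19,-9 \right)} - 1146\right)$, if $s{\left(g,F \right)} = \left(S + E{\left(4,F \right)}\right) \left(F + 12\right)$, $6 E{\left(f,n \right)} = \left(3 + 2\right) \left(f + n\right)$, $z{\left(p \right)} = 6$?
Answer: $- \frac{3191119}{2} \approx -1.5956 \cdot 10^{6}$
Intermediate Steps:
$E{\left(f,n \right)} = \frac{5 f}{6} + \frac{5 n}{6}$ ($E{\left(f,n \right)} = \frac{\left(3 + 2\right) \left(f + n\right)}{6} = \frac{5 \left(f + n\right)}{6} = \frac{5 f + 5 n}{6} = \frac{5 f}{6} + \frac{5 n}{6}$)
$S = 6$
$s{\left(g,F \right)} = \left(12 + F\right) \left(\frac{28}{3} + \frac{5 F}{6}\right)$ ($s{\left(g,F \right)} = \left(6 + \left(\frac{5}{6} \cdot 4 + \frac{5 F}{6}\right)\right) \left(F + 12\right) = \left(6 + \left(\frac{10}{3} + \frac{5 F}{6}\right)\right) \left(12 + F\right) = \left(\frac{28}{3} + \frac{5 F}{6}\right) \left(12 + F\right) = \left(12 + F\right) \left(\frac{28}{3} + \frac{5 F}{6}\right)$)
$1399 \left(s{\left(19,-9 \right)} - 1146\right) = 1399 \left(\left(112 + \frac{5 \left(-9\right)^{2}}{6} + \frac{58}{3} \left(-9\right)\right) - 1146\right) = 1399 \left(\left(112 + \frac{5}{6} \cdot 81 - 174\right) - 1146\right) = 1399 \left(\left(112 + \frac{135}{2} - 174\right) - 1146\right) = 1399 \left(\frac{11}{2} - 1146\right) = 1399 \left(- \frac{2281}{2}\right) = - \frac{3191119}{2}$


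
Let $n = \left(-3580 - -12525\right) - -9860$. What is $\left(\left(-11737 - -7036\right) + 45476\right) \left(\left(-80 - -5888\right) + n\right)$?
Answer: $1003595075$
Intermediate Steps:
$n = 18805$ ($n = \left(-3580 + 12525\right) + 9860 = 8945 + 9860 = 18805$)
$\left(\left(-11737 - -7036\right) + 45476\right) \left(\left(-80 - -5888\right) + n\right) = \left(\left(-11737 - -7036\right) + 45476\right) \left(\left(-80 - -5888\right) + 18805\right) = \left(\left(-11737 + 7036\right) + 45476\right) \left(\left(-80 + 5888\right) + 18805\right) = \left(-4701 + 45476\right) \left(5808 + 18805\right) = 40775 \cdot 24613 = 1003595075$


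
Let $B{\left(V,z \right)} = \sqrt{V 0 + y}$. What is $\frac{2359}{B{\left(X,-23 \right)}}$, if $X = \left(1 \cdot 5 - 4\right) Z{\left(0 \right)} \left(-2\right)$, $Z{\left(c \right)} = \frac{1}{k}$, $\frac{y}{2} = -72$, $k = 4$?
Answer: $- \frac{2359 i}{12} \approx - 196.58 i$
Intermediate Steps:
$y = -144$ ($y = 2 \left(-72\right) = -144$)
$Z{\left(c \right)} = \frac{1}{4}$
$X = - \frac{1}{2}$ ($X = \left(1 \cdot 5 - 4\right) \frac{1}{4} \left(-2\right) = \left(5 - 4\right) \frac{1}{4} \left(-2\right) = 1 \cdot \frac{1}{4} \left(-2\right) = \frac{1}{4} \left(-2\right) = - \frac{1}{2} \approx -0.5$)
$B{\left(V,z \right)} = 12 i$ ($B{\left(V,z \right)} = \sqrt{V 0 - 144} = \sqrt{0 - 144} = \sqrt{-144} = 12 i$)
$\frac{2359}{B{\left(X,-23 \right)}} = \frac{2359}{12 i} = 2359 \left(- \frac{i}{12}\right) = - \frac{2359 i}{12}$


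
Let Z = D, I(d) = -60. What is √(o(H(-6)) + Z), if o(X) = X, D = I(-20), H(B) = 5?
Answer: I*√55 ≈ 7.4162*I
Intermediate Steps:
D = -60
Z = -60
√(o(H(-6)) + Z) = √(5 - 60) = √(-55) = I*√55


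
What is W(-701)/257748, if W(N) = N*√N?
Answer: -701*I*√701/257748 ≈ -0.072008*I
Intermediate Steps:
W(N) = N^(3/2)
W(-701)/257748 = (-701)^(3/2)/257748 = -701*I*√701*(1/257748) = -701*I*√701/257748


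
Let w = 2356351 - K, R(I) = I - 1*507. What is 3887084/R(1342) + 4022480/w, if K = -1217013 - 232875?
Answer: 14798529487876/3178209565 ≈ 4656.3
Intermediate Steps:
K = -1449888
R(I) = -507 + I (R(I) = I - 507 = -507 + I)
w = 3806239 (w = 2356351 - 1*(-1449888) = 2356351 + 1449888 = 3806239)
3887084/R(1342) + 4022480/w = 3887084/(-507 + 1342) + 4022480/3806239 = 3887084/835 + 4022480*(1/3806239) = 3887084*(1/835) + 4022480/3806239 = 3887084/835 + 4022480/3806239 = 14798529487876/3178209565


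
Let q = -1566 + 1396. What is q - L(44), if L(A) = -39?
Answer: -131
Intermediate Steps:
q = -170
q - L(44) = -170 - 1*(-39) = -170 + 39 = -131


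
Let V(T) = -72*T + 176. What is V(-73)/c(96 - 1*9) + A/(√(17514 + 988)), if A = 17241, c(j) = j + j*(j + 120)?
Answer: 679/2262 + 17241*√22/638 ≈ 127.05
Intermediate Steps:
c(j) = j + j*(120 + j)
V(T) = 176 - 72*T
V(-73)/c(96 - 1*9) + A/(√(17514 + 988)) = (176 - 72*(-73))/(((96 - 1*9)*(121 + (96 - 1*9)))) + 17241/(√(17514 + 988)) = (176 + 5256)/(((96 - 9)*(121 + (96 - 9)))) + 17241/(√18502) = 5432/((87*(121 + 87))) + 17241/((29*√22)) = 5432/((87*208)) + 17241*(√22/638) = 5432/18096 + 17241*√22/638 = 5432*(1/18096) + 17241*√22/638 = 679/2262 + 17241*√22/638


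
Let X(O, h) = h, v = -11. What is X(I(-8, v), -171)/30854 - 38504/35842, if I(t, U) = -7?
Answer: -597065699/552934534 ≈ -1.0798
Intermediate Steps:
X(I(-8, v), -171)/30854 - 38504/35842 = -171/30854 - 38504/35842 = -171*1/30854 - 38504*1/35842 = -171/30854 - 19252/17921 = -597065699/552934534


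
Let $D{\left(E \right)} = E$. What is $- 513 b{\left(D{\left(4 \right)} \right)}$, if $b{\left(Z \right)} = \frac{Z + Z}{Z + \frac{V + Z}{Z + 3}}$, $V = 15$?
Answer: $- \frac{28728}{47} \approx -611.23$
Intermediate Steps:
$b{\left(Z \right)} = \frac{2 Z}{Z + \frac{15 + Z}{3 + Z}}$ ($b{\left(Z \right)} = \frac{Z + Z}{Z + \frac{15 + Z}{Z + 3}} = \frac{2 Z}{Z + \frac{15 + Z}{3 + Z}}$)
$- 513 b{\left(D{\left(4 \right)} \right)} = - 513 \cdot 2 \cdot 4 \frac{1}{15 + 4^{2} + 4 \cdot 4} \left(3 + 4\right) = - 513 \cdot 2 \cdot 4 \frac{1}{15 + 16 + 16} \cdot 7 = - 513 \cdot 2 \cdot 4 \cdot \frac{1}{47} \cdot 7 = \left(-513\right) \frac{56}{47} = - \frac{28728}{47}$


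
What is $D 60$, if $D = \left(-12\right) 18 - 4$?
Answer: $-13200$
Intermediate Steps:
$D = -220$ ($D = -216 - 4 = -220$)
$D 60 = \left(-220\right) 60 = -13200$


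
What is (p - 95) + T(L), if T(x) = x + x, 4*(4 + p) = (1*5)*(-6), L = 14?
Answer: -157/2 ≈ -78.500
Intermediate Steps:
p = -23/2 (p = -4 + ((1*5)*(-6))/4 = -4 + (5*(-6))/4 = -4 + (¼)*(-30) = -4 - 15/2 = -23/2 ≈ -11.500)
T(x) = 2*x
(p - 95) + T(L) = (-23/2 - 95) + 2*14 = -213/2 + 28 = -157/2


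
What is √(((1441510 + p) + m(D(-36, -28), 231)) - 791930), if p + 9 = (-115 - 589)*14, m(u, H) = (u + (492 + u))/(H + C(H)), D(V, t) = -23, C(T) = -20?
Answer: √28480845621/211 ≈ 799.82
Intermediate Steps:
m(u, H) = (492 + 2*u)/(-20 + H) (m(u, H) = (u + (492 + u))/(H - 20) = (492 + 2*u)/(-20 + H))
p = -9865 (p = -9 + (-115 - 589)*14 = -9 - 704*14 = -9 - 9856 = -9865)
√(((1441510 + p) + m(D(-36, -28), 231)) - 791930) = √(((1441510 - 9865) + 2*(246 - 23)/(-20 + 231)) - 791930) = √((1431645 + 2*223/211) - 791930) = √((1431645 + 2*(1/211)*223) - 791930) = √((1431645 + 446/211) - 791930) = √(302077541/211 - 791930) = √(134980311/211) = √28480845621/211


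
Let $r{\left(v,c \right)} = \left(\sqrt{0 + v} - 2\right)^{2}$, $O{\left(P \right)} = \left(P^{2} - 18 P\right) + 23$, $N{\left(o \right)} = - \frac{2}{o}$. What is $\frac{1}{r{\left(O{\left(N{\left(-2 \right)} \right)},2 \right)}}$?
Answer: $\frac{1}{\left(2 - \sqrt{6}\right)^{2}} \approx 4.9495$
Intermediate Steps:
$O{\left(P \right)} = 23 + P^{2} - 18 P$
$r{\left(v,c \right)} = \left(-2 + \sqrt{v}\right)^{2}$ ($r{\left(v,c \right)} = \left(\sqrt{v} - 2\right)^{2} = \left(-2 + \sqrt{v}\right)^{2}$)
$\frac{1}{r{\left(O{\left(N{\left(-2 \right)} \right)},2 \right)}} = \frac{1}{\left(-2 + \sqrt{23 + \left(- \frac{2}{-2}\right)^{2} - 18 \left(- \frac{2}{-2}\right)}\right)^{2}} = \frac{1}{\left(-2 + \sqrt{23 + \left(\left(-2\right) \left(- \frac{1}{2}\right)\right)^{2} - 18 \left(\left(-2\right) \left(- \frac{1}{2}\right)\right)}\right)^{2}} = \frac{1}{\left(-2 + \sqrt{23 + 1^{2} - 18}\right)^{2}} = \frac{1}{\left(-2 + \sqrt{23 + 1 - 18}\right)^{2}} = \frac{1}{\left(-2 + \sqrt{6}\right)^{2}}$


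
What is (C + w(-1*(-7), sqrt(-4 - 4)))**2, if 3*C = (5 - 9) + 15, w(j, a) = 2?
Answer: 289/9 ≈ 32.111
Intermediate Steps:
C = 11/3 (C = ((5 - 9) + 15)/3 = (-4 + 15)/3 = (1/3)*11 = 11/3 ≈ 3.6667)
(C + w(-1*(-7), sqrt(-4 - 4)))**2 = (11/3 + 2)**2 = (17/3)**2 = 289/9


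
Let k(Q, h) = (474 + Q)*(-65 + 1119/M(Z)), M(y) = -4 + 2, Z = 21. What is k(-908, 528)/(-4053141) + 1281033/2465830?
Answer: 4523886072263/9994356672030 ≈ 0.45264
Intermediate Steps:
M(y) = -2
k(Q, h) = -296013 - 1249*Q/2 (k(Q, h) = (474 + Q)*(-65 + 1119/(-2)) = (474 + Q)*(-65 + 1119*(-½)) = (474 + Q)*(-65 - 1119/2) = (474 + Q)*(-1249/2) = -296013 - 1249*Q/2)
k(-908, 528)/(-4053141) + 1281033/2465830 = (-296013 - 1249/2*(-908))/(-4053141) + 1281033/2465830 = (-296013 + 567046)*(-1/4053141) + 1281033*(1/2465830) = 271033*(-1/4053141) + 1281033/2465830 = -271033/4053141 + 1281033/2465830 = 4523886072263/9994356672030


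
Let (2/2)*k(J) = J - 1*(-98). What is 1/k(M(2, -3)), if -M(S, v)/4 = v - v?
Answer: 1/98 ≈ 0.010204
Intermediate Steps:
M(S, v) = 0 (M(S, v) = -4*(v - v) = -4*0 = 0)
k(J) = 98 + J (k(J) = J - 1*(-98) = J + 98 = 98 + J)
1/k(M(2, -3)) = 1/(98 + 0) = 1/98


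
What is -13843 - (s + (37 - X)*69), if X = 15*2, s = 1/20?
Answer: -286521/20 ≈ -14326.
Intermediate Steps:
s = 1/20 ≈ 0.050000
X = 30
-13843 - (s + (37 - X)*69) = -13843 - (1/20 + (37 - 1*30)*69) = -13843 - (1/20 + (37 - 30)*69) = -13843 - (1/20 + 7*69) = -13843 - (1/20 + 483) = -13843 - 1*9661/20 = -13843 - 9661/20 = -286521/20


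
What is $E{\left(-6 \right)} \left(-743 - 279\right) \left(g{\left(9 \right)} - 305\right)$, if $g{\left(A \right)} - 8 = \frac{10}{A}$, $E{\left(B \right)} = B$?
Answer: $- \frac{5443172}{3} \approx -1.8144 \cdot 10^{6}$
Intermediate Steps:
$g{\left(A \right)} = 8 + \frac{10}{A}$
$E{\left(-6 \right)} \left(-743 - 279\right) \left(g{\left(9 \right)} - 305\right) = - 6 \left(-743 - 279\right) \left(\left(8 + \frac{10}{9}\right) - 305\right) = - 6 \left(- 1022 \left(\left(8 + 10 \cdot \frac{1}{9}\right) - 305\right)\right) = - 6 \left(- 1022 \left(\left(8 + \frac{10}{9}\right) - 305\right)\right) = - 6 \left(- 1022 \left(\frac{82}{9} - 305\right)\right) = - 6 \left(\left(-1022\right) \left(- \frac{2663}{9}\right)\right) = \left(-6\right) \frac{2721586}{9} = - \frac{5443172}{3}$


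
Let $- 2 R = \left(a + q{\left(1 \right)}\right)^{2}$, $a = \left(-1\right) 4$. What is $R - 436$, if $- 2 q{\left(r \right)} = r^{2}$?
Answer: $- \frac{3569}{8} \approx -446.13$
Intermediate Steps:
$q{\left(r \right)} = - \frac{r^{2}}{2}$
$a = -4$
$R = - \frac{81}{8}$ ($R = - \frac{\left(-4 - \frac{1^{2}}{2}\right)^{2}}{2} = - \frac{\left(-4 - \frac{1}{2}\right)^{2}}{2} = - \frac{\left(- \frac{9}{2}\right)^{2}}{2} = \left(- \frac{1}{2}\right) \frac{81}{4} = - \frac{81}{8} \approx -10.125$)
$R - 436 = - \frac{81}{8} - 436 = - \frac{3569}{8}$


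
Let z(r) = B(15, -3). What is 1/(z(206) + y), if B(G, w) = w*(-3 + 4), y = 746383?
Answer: 1/746380 ≈ 1.3398e-6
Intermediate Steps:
B(G, w) = w (B(G, w) = w*1 = w)
z(r) = -3
1/(z(206) + y) = 1/(-3 + 746383) = 1/746380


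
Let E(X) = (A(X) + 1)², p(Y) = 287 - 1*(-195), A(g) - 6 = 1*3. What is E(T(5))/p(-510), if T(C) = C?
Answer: 50/241 ≈ 0.20747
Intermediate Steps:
A(g) = 9 (A(g) = 6 + 1*3 = 6 + 3 = 9)
p(Y) = 482 (p(Y) = 287 + 195 = 482)
E(X) = 100 (E(X) = (9 + 1)² = 10² = 100)
E(T(5))/p(-510) = 100/482 = 100*(1/482) = 50/241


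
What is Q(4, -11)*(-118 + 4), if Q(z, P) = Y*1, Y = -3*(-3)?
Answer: -1026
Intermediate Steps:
Y = 9
Q(z, P) = 9 (Q(z, P) = 9*1 = 9)
Q(4, -11)*(-118 + 4) = 9*(-118 + 4) = 9*(-114) = -1026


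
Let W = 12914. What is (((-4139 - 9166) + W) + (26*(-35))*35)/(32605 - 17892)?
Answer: -32241/14713 ≈ -2.1913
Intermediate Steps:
(((-4139 - 9166) + W) + (26*(-35))*35)/(32605 - 17892) = (((-4139 - 9166) + 12914) + (26*(-35))*35)/(32605 - 17892) = ((-13305 + 12914) - 910*35)/14713 = (-391 - 31850)*(1/14713) = -32241*1/14713 = -32241/14713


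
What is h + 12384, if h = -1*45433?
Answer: -33049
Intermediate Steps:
h = -45433
h + 12384 = -45433 + 12384 = -33049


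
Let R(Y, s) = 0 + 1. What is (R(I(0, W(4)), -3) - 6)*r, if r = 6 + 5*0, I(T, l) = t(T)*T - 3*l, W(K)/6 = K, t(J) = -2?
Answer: -30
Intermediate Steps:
W(K) = 6*K
I(T, l) = -3*l - 2*T (I(T, l) = -2*T - 3*l = -3*l - 2*T)
r = 6 (r = 6 + 0 = 6)
R(Y, s) = 1
(R(I(0, W(4)), -3) - 6)*r = (1 - 6)*6 = -5*6 = -30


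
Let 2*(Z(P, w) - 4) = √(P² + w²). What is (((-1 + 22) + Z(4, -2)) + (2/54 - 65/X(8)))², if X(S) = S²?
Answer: 1737927001/2985984 + 41509*√5/864 ≈ 689.46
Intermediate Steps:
Z(P, w) = 4 + √(P² + w²)/2
(((-1 + 22) + Z(4, -2)) + (2/54 - 65/X(8)))² = (((-1 + 22) + (4 + √(4² + (-2)²)/2)) + (2/54 - 65/(8²)))² = ((21 + (4 + √(16 + 4)/2)) + (2*(1/54) - 65/64))² = ((21 + (4 + √20/2)) + (1/27 - 65*1/64))² = ((21 + (4 + (2*√5)/2)) + (1/27 - 65/64))² = ((21 + (4 + √5)) - 1691/1728)² = ((25 + √5) - 1691/1728)² = (41509/1728 + √5)²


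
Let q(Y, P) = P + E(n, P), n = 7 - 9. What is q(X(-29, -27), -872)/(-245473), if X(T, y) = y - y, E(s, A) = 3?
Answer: 869/245473 ≈ 0.0035401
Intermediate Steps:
n = -2
X(T, y) = 0
q(Y, P) = 3 + P (q(Y, P) = P + 3 = 3 + P)
q(X(-29, -27), -872)/(-245473) = (3 - 872)/(-245473) = -869*(-1/245473) = 869/245473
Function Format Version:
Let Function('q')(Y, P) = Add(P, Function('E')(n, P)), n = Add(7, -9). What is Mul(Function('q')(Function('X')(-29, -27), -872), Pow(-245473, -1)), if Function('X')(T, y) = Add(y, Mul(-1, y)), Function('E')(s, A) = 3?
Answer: Rational(869, 245473) ≈ 0.0035401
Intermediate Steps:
n = -2
Function('X')(T, y) = 0
Function('q')(Y, P) = Add(3, P) (Function('q')(Y, P) = Add(P, 3) = Add(3, P))
Mul(Function('q')(Function('X')(-29, -27), -872), Pow(-245473, -1)) = Mul(Add(3, -872), Pow(-245473, -1)) = Mul(-869, Rational(-1, 245473)) = Rational(869, 245473)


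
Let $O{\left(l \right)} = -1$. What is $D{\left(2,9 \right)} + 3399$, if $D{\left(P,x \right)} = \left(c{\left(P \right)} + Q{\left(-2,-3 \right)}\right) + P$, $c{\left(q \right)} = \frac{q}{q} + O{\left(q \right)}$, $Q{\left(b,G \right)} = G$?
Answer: $3398$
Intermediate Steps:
$c{\left(q \right)} = 0$ ($c{\left(q \right)} = \frac{q}{q} - 1 = 1 - 1 = 0$)
$D{\left(P,x \right)} = -3 + P$ ($D{\left(P,x \right)} = \left(0 - 3\right) + P = -3 + P$)
$D{\left(2,9 \right)} + 3399 = \left(-3 + 2\right) + 3399 = -1 + 3399 = 3398$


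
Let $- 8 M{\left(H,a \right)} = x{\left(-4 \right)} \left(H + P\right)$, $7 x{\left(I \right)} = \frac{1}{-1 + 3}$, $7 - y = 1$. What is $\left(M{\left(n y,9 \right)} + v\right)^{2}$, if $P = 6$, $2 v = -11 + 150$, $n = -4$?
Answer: $\frac{15217801}{3136} \approx 4852.6$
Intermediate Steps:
$y = 6$ ($y = 7 - 1 = 6$)
$v = \frac{139}{2}$ ($v = \frac{-11 + 150}{2} = \frac{1}{2} \cdot 139 = \frac{139}{2} \approx 69.5$)
$x{\left(I \right)} = \frac{1}{14}$ ($x{\left(I \right)} = \frac{1}{7 \left(-1 + 3\right)} = \frac{1}{7 \cdot 2} = \frac{1}{7} \cdot \frac{1}{2} = \frac{1}{14}$)
$M{\left(H,a \right)} = - \frac{3}{56} - \frac{H}{112}$ ($M{\left(H,a \right)} = - \frac{\frac{1}{14} \left(H + 6\right)}{8} = - \frac{\frac{1}{14} \left(6 + H\right)}{8} = - \frac{\frac{3}{7} + \frac{H}{14}}{8} = - \frac{3}{56} - \frac{H}{112}$)
$\left(M{\left(n y,9 \right)} + v\right)^{2} = \left(\left(- \frac{3}{56} - \frac{\left(-4\right) 6}{112}\right) + \frac{139}{2}\right)^{2} = \left(\left(- \frac{3}{56} - - \frac{3}{14}\right) + \frac{139}{2}\right)^{2} = \left(\left(- \frac{3}{56} + \frac{3}{14}\right) + \frac{139}{2}\right)^{2} = \left(\frac{9}{56} + \frac{139}{2}\right)^{2} = \left(\frac{3901}{56}\right)^{2} = \frac{15217801}{3136}$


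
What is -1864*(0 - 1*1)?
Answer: 1864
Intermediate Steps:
-1864*(0 - 1*1) = -1864*(0 - 1) = -1864*(-1) = 1864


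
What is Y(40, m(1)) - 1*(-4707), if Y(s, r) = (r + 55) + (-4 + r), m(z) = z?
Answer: 4760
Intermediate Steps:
Y(s, r) = 51 + 2*r (Y(s, r) = (55 + r) + (-4 + r) = 51 + 2*r)
Y(40, m(1)) - 1*(-4707) = (51 + 2*1) - 1*(-4707) = (51 + 2) + 4707 = 53 + 4707 = 4760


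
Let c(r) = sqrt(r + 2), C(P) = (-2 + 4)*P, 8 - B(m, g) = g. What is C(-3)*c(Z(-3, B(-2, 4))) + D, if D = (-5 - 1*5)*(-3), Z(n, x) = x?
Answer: 30 - 6*sqrt(6) ≈ 15.303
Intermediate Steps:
B(m, g) = 8 - g
C(P) = 2*P
D = 30 (D = (-5 - 5)*(-3) = -10*(-3) = 30)
c(r) = sqrt(2 + r)
C(-3)*c(Z(-3, B(-2, 4))) + D = (2*(-3))*sqrt(2 + (8 - 1*4)) + 30 = -6*sqrt(2 + (8 - 4)) + 30 = -6*sqrt(2 + 4) + 30 = -6*sqrt(6) + 30 = 30 - 6*sqrt(6)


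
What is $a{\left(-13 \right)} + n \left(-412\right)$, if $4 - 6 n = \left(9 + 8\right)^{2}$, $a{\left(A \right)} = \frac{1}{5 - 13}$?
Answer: $\frac{156559}{8} \approx 19570.0$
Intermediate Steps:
$a{\left(A \right)} = - \frac{1}{8}$ ($a{\left(A \right)} = \frac{1}{-8} = - \frac{1}{8}$)
$n = - \frac{95}{2}$ ($n = \frac{2}{3} - \frac{\left(9 + 8\right)^{2}}{6} = \frac{2}{3} - \frac{17^{2}}{6} = \frac{2}{3} - \frac{289}{6} = - \frac{95}{2} \approx -47.5$)
$a{\left(-13 \right)} + n \left(-412\right) = - \frac{1}{8} - -19570 = - \frac{1}{8} + 19570 = \frac{156559}{8}$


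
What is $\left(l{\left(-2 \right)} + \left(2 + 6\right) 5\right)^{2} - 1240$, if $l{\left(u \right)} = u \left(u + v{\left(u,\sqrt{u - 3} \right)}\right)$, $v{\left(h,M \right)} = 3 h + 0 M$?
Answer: $1896$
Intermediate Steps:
$v{\left(h,M \right)} = 3 h$ ($v{\left(h,M \right)} = 3 h + 0 = 3 h$)
$l{\left(u \right)} = 4 u^{2}$ ($l{\left(u \right)} = u \left(u + 3 u\right) = u 4 u = 4 u^{2}$)
$\left(l{\left(-2 \right)} + \left(2 + 6\right) 5\right)^{2} - 1240 = \left(4 \left(-2\right)^{2} + \left(2 + 6\right) 5\right)^{2} - 1240 = \left(4 \cdot 4 + 8 \cdot 5\right)^{2} - 1240 = \left(16 + 40\right)^{2} - 1240 = 56^{2} - 1240 = 3136 - 1240 = 1896$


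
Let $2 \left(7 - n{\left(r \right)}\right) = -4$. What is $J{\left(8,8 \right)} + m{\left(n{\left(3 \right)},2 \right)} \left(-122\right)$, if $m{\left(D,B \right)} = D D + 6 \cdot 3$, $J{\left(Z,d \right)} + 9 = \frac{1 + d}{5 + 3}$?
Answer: $- \frac{96687}{8} \approx -12086.0$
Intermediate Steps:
$n{\left(r \right)} = 9$ ($n{\left(r \right)} = 7 - -2 = 7 + 2 = 9$)
$J{\left(Z,d \right)} = - \frac{71}{8} + \frac{d}{8}$ ($J{\left(Z,d \right)} = -9 + \frac{1 + d}{5 + 3} = -9 + \frac{1 + d}{8} = -9 + \left(1 + d\right) \frac{1}{8} = -9 + \left(\frac{1}{8} + \frac{d}{8}\right) = - \frac{71}{8} + \frac{d}{8}$)
$m{\left(D,B \right)} = 18 + D^{2}$ ($m{\left(D,B \right)} = D^{2} + 18 = 18 + D^{2}$)
$J{\left(8,8 \right)} + m{\left(n{\left(3 \right)},2 \right)} \left(-122\right) = \left(- \frac{71}{8} + \frac{1}{8} \cdot 8\right) + \left(18 + 9^{2}\right) \left(-122\right) = \left(- \frac{71}{8} + 1\right) + \left(18 + 81\right) \left(-122\right) = - \frac{63}{8} + 99 \left(-122\right) = - \frac{63}{8} - 12078 = - \frac{96687}{8}$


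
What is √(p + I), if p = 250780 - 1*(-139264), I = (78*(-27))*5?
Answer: √379514 ≈ 616.05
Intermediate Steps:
I = -10530 (I = -2106*5 = -10530)
p = 390044 (p = 250780 + 139264 = 390044)
√(p + I) = √(390044 - 10530) = √379514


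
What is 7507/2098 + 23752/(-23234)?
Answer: 62292971/24372466 ≈ 2.5559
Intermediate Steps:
7507/2098 + 23752/(-23234) = 7507*(1/2098) + 23752*(-1/23234) = 7507/2098 - 11876/11617 = 62292971/24372466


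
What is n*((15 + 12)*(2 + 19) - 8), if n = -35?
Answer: -19565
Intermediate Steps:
n*((15 + 12)*(2 + 19) - 8) = -35*((15 + 12)*(2 + 19) - 8) = -35*(27*21 - 8) = -35*(567 - 8) = -35*559 = -19565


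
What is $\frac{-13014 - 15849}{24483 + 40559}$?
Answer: $- \frac{28863}{65042} \approx -0.44376$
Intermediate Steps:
$\frac{-13014 - 15849}{24483 + 40559} = - \frac{28863}{65042}$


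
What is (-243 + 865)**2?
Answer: 386884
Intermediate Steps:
(-243 + 865)**2 = 622**2 = 386884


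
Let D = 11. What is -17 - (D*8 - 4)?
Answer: -101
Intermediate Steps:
-17 - (D*8 - 4) = -17 - (11*8 - 4) = -17 - (88 - 4) = -17 - 1*84 = -17 - 84 = -101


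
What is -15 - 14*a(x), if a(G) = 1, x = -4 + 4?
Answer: -29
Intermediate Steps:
x = 0
-15 - 14*a(x) = -15 - 14*1 = -15 - 14 = -29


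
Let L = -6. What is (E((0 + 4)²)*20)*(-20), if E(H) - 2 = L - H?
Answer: 8000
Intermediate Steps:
E(H) = -4 - H (E(H) = 2 + (-6 - H) = -4 - H)
(E((0 + 4)²)*20)*(-20) = ((-4 - (0 + 4)²)*20)*(-20) = ((-4 - 1*4²)*20)*(-20) = ((-4 - 1*16)*20)*(-20) = ((-4 - 16)*20)*(-20) = -20*20*(-20) = -400*(-20) = 8000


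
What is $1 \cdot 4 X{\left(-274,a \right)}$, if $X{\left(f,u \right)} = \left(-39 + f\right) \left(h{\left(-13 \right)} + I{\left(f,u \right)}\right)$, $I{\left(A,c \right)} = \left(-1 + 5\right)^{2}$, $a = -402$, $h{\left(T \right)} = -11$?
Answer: $-6260$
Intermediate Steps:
$I{\left(A,c \right)} = 16$ ($I{\left(A,c \right)} = 4^{2} = 16$)
$X{\left(f,u \right)} = -195 + 5 f$ ($X{\left(f,u \right)} = \left(-39 + f\right) \left(-11 + 16\right) = \left(-39 + f\right) 5 = -195 + 5 f$)
$1 \cdot 4 X{\left(-274,a \right)} = 1 \cdot 4 \left(-195 + 5 \left(-274\right)\right) = 4 \left(-195 - 1370\right) = 4 \left(-1565\right) = -6260$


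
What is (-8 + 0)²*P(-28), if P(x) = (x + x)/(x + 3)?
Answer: 3584/25 ≈ 143.36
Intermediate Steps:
P(x) = 2*x/(3 + x) (P(x) = (2*x)/(3 + x) = 2*x/(3 + x))
(-8 + 0)²*P(-28) = (-8 + 0)²*(2*(-28)/(3 - 28)) = (-8)²*(2*(-28)/(-25)) = 64*(2*(-28)*(-1/25)) = 64*(56/25) = 3584/25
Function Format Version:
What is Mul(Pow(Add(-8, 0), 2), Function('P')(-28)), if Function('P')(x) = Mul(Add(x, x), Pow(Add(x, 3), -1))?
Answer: Rational(3584, 25) ≈ 143.36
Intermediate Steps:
Function('P')(x) = Mul(2, x, Pow(Add(3, x), -1)) (Function('P')(x) = Mul(Mul(2, x), Pow(Add(3, x), -1)) = Mul(2, x, Pow(Add(3, x), -1)))
Mul(Pow(Add(-8, 0), 2), Function('P')(-28)) = Mul(Pow(Add(-8, 0), 2), Mul(2, -28, Pow(Add(3, -28), -1))) = Mul(Pow(-8, 2), Mul(2, -28, Pow(-25, -1))) = Mul(64, Mul(2, -28, Rational(-1, 25))) = Mul(64, Rational(56, 25)) = Rational(3584, 25)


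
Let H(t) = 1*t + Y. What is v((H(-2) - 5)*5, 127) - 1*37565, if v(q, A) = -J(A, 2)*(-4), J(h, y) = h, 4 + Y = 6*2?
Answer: -37057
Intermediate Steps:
Y = 8 (Y = -4 + 6*2 = -4 + 12 = 8)
H(t) = 8 + t (H(t) = 1*t + 8 = t + 8 = 8 + t)
v(q, A) = 4*A (v(q, A) = -A*(-4) = 4*A)
v((H(-2) - 5)*5, 127) - 1*37565 = 4*127 - 1*37565 = 508 - 37565 = -37057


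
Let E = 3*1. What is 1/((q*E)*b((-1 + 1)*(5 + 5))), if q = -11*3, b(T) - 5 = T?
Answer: -1/495 ≈ -0.0020202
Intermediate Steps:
b(T) = 5 + T
q = -33
E = 3
1/((q*E)*b((-1 + 1)*(5 + 5))) = 1/((-33*3)*(5 + (-1 + 1)*(5 + 5))) = 1/(-99*(5 + 0*10)) = 1/(-99*(5 + 0)) = 1/(-99*5) = 1/(-495) = -1/495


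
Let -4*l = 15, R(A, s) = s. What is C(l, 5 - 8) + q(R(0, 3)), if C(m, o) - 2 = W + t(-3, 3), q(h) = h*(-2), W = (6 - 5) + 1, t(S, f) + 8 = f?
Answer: -7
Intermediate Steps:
t(S, f) = -8 + f
W = 2 (W = 1 + 1 = 2)
q(h) = -2*h
l = -15/4 (l = -¼*15 = -15/4 ≈ -3.7500)
C(m, o) = -1 (C(m, o) = 2 + (2 + (-8 + 3)) = 2 + (2 - 5) = 2 - 3 = -1)
C(l, 5 - 8) + q(R(0, 3)) = -1 - 2*3 = -1 - 6 = -7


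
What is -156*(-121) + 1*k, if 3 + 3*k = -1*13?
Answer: 56612/3 ≈ 18871.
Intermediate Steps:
k = -16/3 (k = -1 + (-1*13)/3 = -1 + (⅓)*(-13) = -1 - 13/3 = -16/3 ≈ -5.3333)
-156*(-121) + 1*k = -156*(-121) + 1*(-16/3) = 18876 - 16/3 = 56612/3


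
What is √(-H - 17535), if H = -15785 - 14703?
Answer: √12953 ≈ 113.81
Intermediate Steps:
H = -30488
√(-H - 17535) = √(-1*(-30488) - 17535) = √(30488 - 17535) = √12953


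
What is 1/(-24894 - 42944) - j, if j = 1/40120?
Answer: -53979/1360830280 ≈ -3.9666e-5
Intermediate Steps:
j = 1/40120 ≈ 2.4925e-5
1/(-24894 - 42944) - j = 1/(-24894 - 42944) - 1*1/40120 = 1/(-67838) - 1/40120 = -1/67838 - 1/40120 = -53979/1360830280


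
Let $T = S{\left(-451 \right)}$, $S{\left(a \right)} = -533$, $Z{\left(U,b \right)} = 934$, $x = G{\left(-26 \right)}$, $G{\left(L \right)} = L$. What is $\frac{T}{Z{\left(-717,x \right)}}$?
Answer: $- \frac{533}{934} \approx -0.57066$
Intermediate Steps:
$x = -26$
$T = -533$
$\frac{T}{Z{\left(-717,x \right)}} = - \frac{533}{934}$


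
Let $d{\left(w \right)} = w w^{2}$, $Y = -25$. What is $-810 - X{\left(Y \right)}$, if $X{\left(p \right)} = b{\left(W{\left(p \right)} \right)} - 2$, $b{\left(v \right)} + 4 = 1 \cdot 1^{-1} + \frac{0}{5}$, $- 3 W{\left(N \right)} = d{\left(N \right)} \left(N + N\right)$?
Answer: $-805$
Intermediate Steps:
$d{\left(w \right)} = w^{3}$
$W{\left(N \right)} = - \frac{2 N^{4}}{3}$ ($W{\left(N \right)} = - \frac{N^{3} \left(N + N\right)}{3} = - \frac{N^{3} \cdot 2 N}{3} = - \frac{2 N^{4}}{3}$)
$b{\left(v \right)} = -3$ ($b{\left(v \right)} = -4 + \left(1 \cdot 1^{-1} + \frac{0}{5}\right) = -4 + \left(1 \cdot 1 + 0 \cdot \frac{1}{5}\right) = -4 + \left(1 + 0\right) = -4 + 1 = -3$)
$X{\left(p \right)} = -5$ ($X{\left(p \right)} = -3 - 2 = -5$)
$-810 - X{\left(Y \right)} = -810 - -5 = -810 + 5 = -805$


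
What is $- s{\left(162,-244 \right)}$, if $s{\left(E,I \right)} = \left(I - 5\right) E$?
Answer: $40338$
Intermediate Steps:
$s{\left(E,I \right)} = E \left(-5 + I\right)$ ($s{\left(E,I \right)} = \left(I - 5\right) E = \left(-5 + I\right) E = E \left(-5 + I\right)$)
$- s{\left(162,-244 \right)} = - 162 \left(-5 - 244\right) = - 162 \left(-249\right) = \left(-1\right) \left(-40338\right) = 40338$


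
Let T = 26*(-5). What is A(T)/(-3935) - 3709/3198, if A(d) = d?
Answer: -2835835/2516826 ≈ -1.1268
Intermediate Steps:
T = -130
A(T)/(-3935) - 3709/3198 = -130/(-3935) - 3709/3198 = -130*(-1/3935) - 3709*1/3198 = 26/787 - 3709/3198 = -2835835/2516826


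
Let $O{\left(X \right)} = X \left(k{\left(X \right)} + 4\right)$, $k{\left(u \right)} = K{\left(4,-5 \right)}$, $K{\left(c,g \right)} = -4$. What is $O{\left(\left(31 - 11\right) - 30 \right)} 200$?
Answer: $0$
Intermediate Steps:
$k{\left(u \right)} = -4$
$O{\left(X \right)} = 0$ ($O{\left(X \right)} = X \left(-4 + 4\right) = X 0 = 0$)
$O{\left(\left(31 - 11\right) - 30 \right)} 200 = 0 \cdot 200 = 0$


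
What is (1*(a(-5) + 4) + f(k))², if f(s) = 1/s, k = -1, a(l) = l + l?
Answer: 49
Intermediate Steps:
a(l) = 2*l
(1*(a(-5) + 4) + f(k))² = (1*(2*(-5) + 4) + 1/(-1))² = (1*(-10 + 4) - 1)² = (1*(-6) - 1)² = (-6 - 1)² = (-7)² = 49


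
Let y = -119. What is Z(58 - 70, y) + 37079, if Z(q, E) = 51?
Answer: 37130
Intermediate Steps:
Z(58 - 70, y) + 37079 = 51 + 37079 = 37130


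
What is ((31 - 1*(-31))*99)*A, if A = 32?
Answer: 196416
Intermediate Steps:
((31 - 1*(-31))*99)*A = ((31 - 1*(-31))*99)*32 = ((31 + 31)*99)*32 = (62*99)*32 = 6138*32 = 196416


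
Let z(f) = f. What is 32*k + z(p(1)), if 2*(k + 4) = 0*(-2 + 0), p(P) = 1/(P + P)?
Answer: -255/2 ≈ -127.50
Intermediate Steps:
p(P) = 1/(2*P)
k = -4 (k = -4 + (0*(-2 + 0))/2 = -4 + (0*(-2))/2 = -4 + (½)*0 = -4 + 0 = -4)
32*k + z(p(1)) = 32*(-4) + (½)/1 = -128 + (½)*1 = -128 + ½ = -255/2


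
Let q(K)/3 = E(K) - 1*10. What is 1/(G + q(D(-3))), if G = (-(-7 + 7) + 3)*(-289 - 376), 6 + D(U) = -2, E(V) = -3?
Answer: -1/2034 ≈ -0.00049164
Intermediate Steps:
D(U) = -8 (D(U) = -6 - 2 = -8)
q(K) = -39 (q(K) = 3*(-3 - 1*10) = 3*(-3 - 10) = 3*(-13) = -39)
G = -1995 (G = (-1*0 + 3)*(-665) = (0 + 3)*(-665) = 3*(-665) = -1995)
1/(G + q(D(-3))) = 1/(-1995 - 39) = 1/(-2034) = -1/2034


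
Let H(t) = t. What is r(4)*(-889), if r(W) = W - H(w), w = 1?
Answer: -2667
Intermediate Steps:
r(W) = -1 + W (r(W) = W - 1*1 = W - 1 = -1 + W)
r(4)*(-889) = (-1 + 4)*(-889) = 3*(-889) = -2667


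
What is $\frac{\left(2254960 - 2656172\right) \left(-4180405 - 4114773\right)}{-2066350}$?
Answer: $- \frac{1664062477868}{1033175} \approx -1.6106 \cdot 10^{6}$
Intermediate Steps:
$\frac{\left(2254960 - 2656172\right) \left(-4180405 - 4114773\right)}{-2066350} = \left(-401212\right) \left(-8295178\right) \left(- \frac{1}{2066350}\right) = 3328124955736 \left(- \frac{1}{2066350}\right) = - \frac{1664062477868}{1033175}$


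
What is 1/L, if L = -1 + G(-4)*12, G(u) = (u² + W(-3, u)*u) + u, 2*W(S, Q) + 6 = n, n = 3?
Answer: 1/215 ≈ 0.0046512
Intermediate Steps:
W(S, Q) = -3/2 (W(S, Q) = -3 + (½)*3 = -3 + 3/2 = -3/2)
G(u) = u² - u/2 (G(u) = (u² - 3*u/2) + u = u² - u/2)
L = 215 (L = -1 - 4*(-½ - 4)*12 = -1 - 4*(-9/2)*12 = -1 + 18*12 = -1 + 216 = 215)
1/L = 1/215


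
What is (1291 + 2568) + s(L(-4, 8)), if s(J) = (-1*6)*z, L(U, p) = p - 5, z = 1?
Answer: 3853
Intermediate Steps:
L(U, p) = -5 + p
s(J) = -6 (s(J) = -1*6*1 = -6*1 = -6)
(1291 + 2568) + s(L(-4, 8)) = (1291 + 2568) - 6 = 3859 - 6 = 3853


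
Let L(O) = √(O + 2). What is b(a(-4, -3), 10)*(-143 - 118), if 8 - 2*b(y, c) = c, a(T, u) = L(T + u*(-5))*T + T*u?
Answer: 261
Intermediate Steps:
L(O) = √(2 + O)
a(T, u) = T*u + T*√(2 + T - 5*u) (a(T, u) = √(2 + (T + u*(-5)))*T + T*u = √(2 + (T - 5*u))*T + T*u = √(2 + T - 5*u)*T + T*u = T*√(2 + T - 5*u) + T*u = T*u + T*√(2 + T - 5*u))
b(y, c) = 4 - c/2
b(a(-4, -3), 10)*(-143 - 118) = (4 - ½*10)*(-143 - 118) = (4 - 5)*(-261) = -1*(-261) = 261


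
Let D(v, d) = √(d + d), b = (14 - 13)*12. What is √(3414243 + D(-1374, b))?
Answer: √(3414243 + 2*√6) ≈ 1847.8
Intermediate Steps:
b = 12 (b = 1*12 = 12)
D(v, d) = √2*√d (D(v, d) = √(2*d) = √2*√d)
√(3414243 + D(-1374, b)) = √(3414243 + √2*√12) = √(3414243 + √2*(2*√3)) = √(3414243 + 2*√6)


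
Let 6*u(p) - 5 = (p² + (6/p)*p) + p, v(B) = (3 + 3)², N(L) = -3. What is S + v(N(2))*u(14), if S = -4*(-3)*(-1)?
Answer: 1314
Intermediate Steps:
S = -12 (S = 12*(-1) = -12)
v(B) = 36 (v(B) = 6² = 36)
u(p) = 11/6 + p/6 + p²/6 (u(p) = ⅚ + ((p² + (6/p)*p) + p)/6 = ⅚ + ((p² + 6) + p)/6 = ⅚ + ((6 + p²) + p)/6 = ⅚ + (6 + p + p²)/6 = ⅚ + (1 + p/6 + p²/6) = 11/6 + p/6 + p²/6)
S + v(N(2))*u(14) = -12 + 36*(11/6 + (⅙)*14 + (⅙)*14²) = -12 + 36*(11/6 + 7/3 + (⅙)*196) = -12 + 36*(11/6 + 7/3 + 98/3) = -12 + 36*(221/6) = -12 + 1326 = 1314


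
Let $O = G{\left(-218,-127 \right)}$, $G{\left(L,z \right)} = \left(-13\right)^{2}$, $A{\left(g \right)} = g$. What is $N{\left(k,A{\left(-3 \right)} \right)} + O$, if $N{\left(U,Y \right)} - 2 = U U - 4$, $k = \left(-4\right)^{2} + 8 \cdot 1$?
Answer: $743$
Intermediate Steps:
$k = 24$ ($k = 16 + 8 = 24$)
$N{\left(U,Y \right)} = -2 + U^{2}$ ($N{\left(U,Y \right)} = 2 + \left(U U - 4\right) = 2 + \left(U^{2} - 4\right) = 2 + \left(-4 + U^{2}\right) = -2 + U^{2}$)
$G{\left(L,z \right)} = 169$
$O = 169$
$N{\left(k,A{\left(-3 \right)} \right)} + O = \left(-2 + 24^{2}\right) + 169 = \left(-2 + 576\right) + 169 = 574 + 169 = 743$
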